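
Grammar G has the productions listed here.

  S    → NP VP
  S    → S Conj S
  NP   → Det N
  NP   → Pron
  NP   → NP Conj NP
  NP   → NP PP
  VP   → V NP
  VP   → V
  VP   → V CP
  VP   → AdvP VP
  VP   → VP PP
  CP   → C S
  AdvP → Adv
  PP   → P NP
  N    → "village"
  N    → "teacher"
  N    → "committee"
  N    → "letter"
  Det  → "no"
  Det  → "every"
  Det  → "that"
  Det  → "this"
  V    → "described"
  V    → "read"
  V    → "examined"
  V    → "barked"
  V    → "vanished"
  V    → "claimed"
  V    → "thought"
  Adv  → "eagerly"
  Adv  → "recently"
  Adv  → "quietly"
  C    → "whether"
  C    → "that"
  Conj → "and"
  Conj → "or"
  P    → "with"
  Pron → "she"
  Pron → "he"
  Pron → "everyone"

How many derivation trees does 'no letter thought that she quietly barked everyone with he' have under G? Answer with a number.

4

Two of the 4 distinct bracketings:
[S [NP [Det no] [N letter]] [VP [V thought] [CP [C that] [S [NP [Pron she]] [VP [AdvP [Adv quietly]] [VP [V barked] [NP [NP [Pron everyone]] [PP [P with] [NP [Pron he]]]]]]]]]]
[S [NP [Det no] [N letter]] [VP [V thought] [CP [C that] [S [NP [Pron she]] [VP [AdvP [Adv quietly]] [VP [VP [V barked] [NP [Pron everyone]]] [PP [P with] [NP [Pron he]]]]]]]]]
The difference turns on whether NP → NP PP is used at the relevant span, versus an alternative expansion of NP.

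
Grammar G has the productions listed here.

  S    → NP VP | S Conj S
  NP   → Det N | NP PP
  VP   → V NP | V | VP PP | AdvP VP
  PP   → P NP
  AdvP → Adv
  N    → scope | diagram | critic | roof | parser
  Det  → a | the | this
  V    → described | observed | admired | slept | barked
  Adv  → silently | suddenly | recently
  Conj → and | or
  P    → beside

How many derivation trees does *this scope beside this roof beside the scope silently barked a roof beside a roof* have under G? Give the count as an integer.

6

Two of the 6 distinct bracketings:
[S [NP [NP [Det this] [N scope]] [PP [P beside] [NP [NP [Det this] [N roof]] [PP [P beside] [NP [Det the] [N scope]]]]]] [VP [VP [AdvP [Adv silently]] [VP [V barked] [NP [Det a] [N roof]]]] [PP [P beside] [NP [Det a] [N roof]]]]]
[S [NP [NP [Det this] [N scope]] [PP [P beside] [NP [NP [Det this] [N roof]] [PP [P beside] [NP [Det the] [N scope]]]]]] [VP [AdvP [Adv silently]] [VP [V barked] [NP [NP [Det a] [N roof]] [PP [P beside] [NP [Det a] [N roof]]]]]]]
The difference turns on whether VP → VP PP is used at the relevant span, versus an alternative expansion of VP.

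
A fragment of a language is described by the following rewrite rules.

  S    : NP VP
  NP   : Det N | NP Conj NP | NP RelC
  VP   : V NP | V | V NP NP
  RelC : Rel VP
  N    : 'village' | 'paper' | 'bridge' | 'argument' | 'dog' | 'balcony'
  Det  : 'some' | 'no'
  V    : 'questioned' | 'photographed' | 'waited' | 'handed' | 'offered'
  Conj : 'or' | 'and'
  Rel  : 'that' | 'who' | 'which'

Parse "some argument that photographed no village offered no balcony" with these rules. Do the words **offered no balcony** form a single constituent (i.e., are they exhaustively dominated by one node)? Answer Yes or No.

[S [NP [NP [Det some] [N argument]] [RelC [Rel that] [VP [V photographed] [NP [Det no] [N village]]]]] [VP [V offered] [NP [Det no] [N balcony]]]]
The words 'offered no balcony' are exhaustively dominated by a single VP node (built by VP → V NP), so they form a constituent.

Yes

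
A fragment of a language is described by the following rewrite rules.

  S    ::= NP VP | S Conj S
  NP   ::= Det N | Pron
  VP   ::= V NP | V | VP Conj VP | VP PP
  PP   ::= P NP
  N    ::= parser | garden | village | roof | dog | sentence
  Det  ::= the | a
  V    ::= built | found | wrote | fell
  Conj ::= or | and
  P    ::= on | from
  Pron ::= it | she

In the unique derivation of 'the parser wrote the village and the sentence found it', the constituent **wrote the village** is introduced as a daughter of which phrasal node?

[S [S [NP [Det the] [N parser]] [VP [V wrote] [NP [Det the] [N village]]]] [Conj and] [S [NP [Det the] [N sentence]] [VP [V found] [NP [Pron it]]]]]
The span 'wrote the village' is the VP node built by VP → V NP.
Its mother is the S built by S → NP VP.

S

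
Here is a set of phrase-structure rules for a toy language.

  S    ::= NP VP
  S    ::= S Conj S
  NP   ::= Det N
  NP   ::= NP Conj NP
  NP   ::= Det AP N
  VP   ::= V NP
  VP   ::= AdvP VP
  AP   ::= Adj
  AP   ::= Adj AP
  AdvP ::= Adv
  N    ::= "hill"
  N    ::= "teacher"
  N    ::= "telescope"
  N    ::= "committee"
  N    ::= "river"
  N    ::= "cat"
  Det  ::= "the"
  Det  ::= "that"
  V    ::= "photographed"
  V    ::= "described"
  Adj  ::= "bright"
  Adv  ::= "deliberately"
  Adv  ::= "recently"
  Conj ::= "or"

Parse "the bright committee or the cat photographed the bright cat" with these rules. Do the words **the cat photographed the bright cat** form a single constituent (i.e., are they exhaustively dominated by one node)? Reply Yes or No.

[S [NP [NP [Det the] [AP [Adj bright]] [N committee]] [Conj or] [NP [Det the] [N cat]]] [VP [V photographed] [NP [Det the] [AP [Adj bright]] [N cat]]]]
The smallest constituent containing 'the cat photographed the bright cat' is the S spanning 'the bright committee or the cat photographed the bright cat'; no single node in the tree dominates exactly the given words.

No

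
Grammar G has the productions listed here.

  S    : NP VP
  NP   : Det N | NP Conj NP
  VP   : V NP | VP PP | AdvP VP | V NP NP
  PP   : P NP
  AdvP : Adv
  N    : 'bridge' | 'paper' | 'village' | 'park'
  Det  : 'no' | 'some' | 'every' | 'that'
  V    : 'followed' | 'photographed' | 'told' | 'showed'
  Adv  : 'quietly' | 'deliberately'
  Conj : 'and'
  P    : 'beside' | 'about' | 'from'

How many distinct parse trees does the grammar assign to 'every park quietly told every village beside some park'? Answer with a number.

2

The two bracketings:
[S [NP [Det every] [N park]] [VP [VP [AdvP [Adv quietly]] [VP [V told] [NP [Det every] [N village]]]] [PP [P beside] [NP [Det some] [N park]]]]]
[S [NP [Det every] [N park]] [VP [AdvP [Adv quietly]] [VP [VP [V told] [NP [Det every] [N village]]] [PP [P beside] [NP [Det some] [N park]]]]]]
The trees differ in how a recursive rule is bracketed over the same span.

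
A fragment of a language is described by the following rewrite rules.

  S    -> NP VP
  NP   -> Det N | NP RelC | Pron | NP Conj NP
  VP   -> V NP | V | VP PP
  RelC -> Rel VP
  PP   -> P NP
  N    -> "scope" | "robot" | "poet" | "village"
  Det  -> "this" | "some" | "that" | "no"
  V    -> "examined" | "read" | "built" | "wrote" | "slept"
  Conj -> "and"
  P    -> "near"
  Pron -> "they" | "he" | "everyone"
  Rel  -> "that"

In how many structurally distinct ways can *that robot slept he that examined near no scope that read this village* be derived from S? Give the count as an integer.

Two of the 3 distinct bracketings:
[S [NP [Det that] [N robot]] [VP [V slept] [NP [NP [Pron he]] [RelC [Rel that] [VP [VP [V examined]] [PP [P near] [NP [NP [Det no] [N scope]] [RelC [Rel that] [VP [V read] [NP [Det this] [N village]]]]]]]]]]]
[S [NP [Det that] [N robot]] [VP [V slept] [NP [NP [NP [Pron he]] [RelC [Rel that] [VP [VP [V examined]] [PP [P near] [NP [Det no] [N scope]]]]]] [RelC [Rel that] [VP [V read] [NP [Det this] [N village]]]]]]]
The trees differ in how a recursive rule is bracketed over the same span.

3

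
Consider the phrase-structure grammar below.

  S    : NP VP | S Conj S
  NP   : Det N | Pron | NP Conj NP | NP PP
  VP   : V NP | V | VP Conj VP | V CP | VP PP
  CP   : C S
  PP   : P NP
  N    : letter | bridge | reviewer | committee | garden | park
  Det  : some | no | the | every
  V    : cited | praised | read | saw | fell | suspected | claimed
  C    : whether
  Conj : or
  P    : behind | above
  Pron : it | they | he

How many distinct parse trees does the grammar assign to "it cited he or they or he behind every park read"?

3

Two of the 3 distinct bracketings:
[S [S [NP [Pron it]] [VP [V cited] [NP [Pron he]]]] [Conj or] [S [NP [NP [Pron they]] [Conj or] [NP [NP [Pron he]] [PP [P behind] [NP [Det every] [N park]]]]] [VP [V read]]]]
[S [S [NP [Pron it]] [VP [V cited] [NP [Pron he]]]] [Conj or] [S [NP [NP [NP [Pron they]] [Conj or] [NP [Pron he]]] [PP [P behind] [NP [Det every] [N park]]]] [VP [V read]]]]
The trees differ in how a recursive rule is bracketed over the same span.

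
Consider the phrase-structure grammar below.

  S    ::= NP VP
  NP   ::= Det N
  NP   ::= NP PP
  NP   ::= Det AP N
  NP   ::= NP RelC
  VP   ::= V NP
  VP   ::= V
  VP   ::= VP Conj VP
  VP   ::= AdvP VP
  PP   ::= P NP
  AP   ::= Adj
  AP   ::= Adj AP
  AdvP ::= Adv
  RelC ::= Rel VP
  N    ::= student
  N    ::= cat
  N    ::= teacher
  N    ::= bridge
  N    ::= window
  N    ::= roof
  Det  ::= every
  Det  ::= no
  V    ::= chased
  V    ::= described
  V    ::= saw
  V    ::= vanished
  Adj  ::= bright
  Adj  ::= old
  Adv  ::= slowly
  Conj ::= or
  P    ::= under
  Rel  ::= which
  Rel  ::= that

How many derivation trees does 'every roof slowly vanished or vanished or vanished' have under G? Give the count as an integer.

Two of the 5 distinct bracketings:
[S [NP [Det every] [N roof]] [VP [VP [AdvP [Adv slowly]] [VP [V vanished]]] [Conj or] [VP [VP [V vanished]] [Conj or] [VP [V vanished]]]]]
[S [NP [Det every] [N roof]] [VP [VP [VP [AdvP [Adv slowly]] [VP [V vanished]]] [Conj or] [VP [V vanished]]] [Conj or] [VP [V vanished]]]]
The trees differ in how a recursive rule is bracketed over the same span.

5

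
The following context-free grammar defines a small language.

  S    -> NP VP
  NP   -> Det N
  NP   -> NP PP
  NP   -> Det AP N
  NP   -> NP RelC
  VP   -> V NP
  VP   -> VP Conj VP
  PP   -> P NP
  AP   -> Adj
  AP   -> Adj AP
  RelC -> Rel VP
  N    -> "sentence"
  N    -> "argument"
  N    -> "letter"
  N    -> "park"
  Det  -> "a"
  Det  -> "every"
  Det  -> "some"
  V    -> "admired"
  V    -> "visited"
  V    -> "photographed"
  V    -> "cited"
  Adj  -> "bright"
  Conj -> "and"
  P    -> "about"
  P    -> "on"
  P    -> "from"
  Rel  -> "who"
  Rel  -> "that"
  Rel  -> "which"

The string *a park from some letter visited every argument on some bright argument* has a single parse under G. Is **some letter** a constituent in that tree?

[S [NP [NP [Det a] [N park]] [PP [P from] [NP [Det some] [N letter]]]] [VP [V visited] [NP [NP [Det every] [N argument]] [PP [P on] [NP [Det some] [AP [Adj bright]] [N argument]]]]]]
The words 'some letter' are exhaustively dominated by a single NP node (built by NP → Det N), so they form a constituent.

Yes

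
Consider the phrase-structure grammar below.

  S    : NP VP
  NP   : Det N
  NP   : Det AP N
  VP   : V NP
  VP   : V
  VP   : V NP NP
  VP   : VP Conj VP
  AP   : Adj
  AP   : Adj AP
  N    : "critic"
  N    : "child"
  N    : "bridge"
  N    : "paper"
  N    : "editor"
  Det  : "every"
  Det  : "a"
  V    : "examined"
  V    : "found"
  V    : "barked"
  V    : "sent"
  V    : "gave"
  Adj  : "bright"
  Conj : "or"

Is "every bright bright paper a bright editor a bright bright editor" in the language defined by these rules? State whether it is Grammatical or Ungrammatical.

For S → NP VP, the only prefix that parses as NP is 'every bright bright paper', but the remainder 'a bright editor a bright bright editor' is not a VP under these rules.

Ungrammatical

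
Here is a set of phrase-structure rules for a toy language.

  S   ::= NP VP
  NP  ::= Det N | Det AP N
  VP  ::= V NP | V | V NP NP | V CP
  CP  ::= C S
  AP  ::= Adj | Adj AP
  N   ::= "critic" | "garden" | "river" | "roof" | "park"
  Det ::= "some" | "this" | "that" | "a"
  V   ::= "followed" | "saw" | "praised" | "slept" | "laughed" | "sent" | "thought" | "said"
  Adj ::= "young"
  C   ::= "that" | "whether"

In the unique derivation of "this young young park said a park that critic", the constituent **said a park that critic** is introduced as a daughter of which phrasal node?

[S [NP [Det this] [AP [Adj young] [AP [Adj young]]] [N park]] [VP [V said] [NP [Det a] [N park]] [NP [Det that] [N critic]]]]
The span 'said a park that critic' is the VP node built by VP → V NP NP.
Its mother is the S built by S → NP VP.

S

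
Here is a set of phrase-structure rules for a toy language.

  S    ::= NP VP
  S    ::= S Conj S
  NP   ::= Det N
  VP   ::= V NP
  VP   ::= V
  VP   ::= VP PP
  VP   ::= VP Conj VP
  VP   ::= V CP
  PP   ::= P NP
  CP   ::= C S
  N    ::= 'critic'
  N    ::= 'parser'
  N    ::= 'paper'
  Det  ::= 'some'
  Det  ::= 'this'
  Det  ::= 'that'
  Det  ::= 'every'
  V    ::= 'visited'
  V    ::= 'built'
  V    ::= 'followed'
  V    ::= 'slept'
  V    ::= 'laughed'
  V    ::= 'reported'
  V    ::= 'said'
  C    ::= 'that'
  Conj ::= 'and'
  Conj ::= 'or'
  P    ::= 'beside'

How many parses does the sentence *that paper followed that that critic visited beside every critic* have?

The two bracketings:
[S [NP [Det that] [N paper]] [VP [VP [V followed] [CP [C that] [S [NP [Det that] [N critic]] [VP [V visited]]]]] [PP [P beside] [NP [Det every] [N critic]]]]]
[S [NP [Det that] [N paper]] [VP [V followed] [CP [C that] [S [NP [Det that] [N critic]] [VP [VP [V visited]] [PP [P beside] [NP [Det every] [N critic]]]]]]]]
The trees differ in how a recursive rule is bracketed over the same span.

2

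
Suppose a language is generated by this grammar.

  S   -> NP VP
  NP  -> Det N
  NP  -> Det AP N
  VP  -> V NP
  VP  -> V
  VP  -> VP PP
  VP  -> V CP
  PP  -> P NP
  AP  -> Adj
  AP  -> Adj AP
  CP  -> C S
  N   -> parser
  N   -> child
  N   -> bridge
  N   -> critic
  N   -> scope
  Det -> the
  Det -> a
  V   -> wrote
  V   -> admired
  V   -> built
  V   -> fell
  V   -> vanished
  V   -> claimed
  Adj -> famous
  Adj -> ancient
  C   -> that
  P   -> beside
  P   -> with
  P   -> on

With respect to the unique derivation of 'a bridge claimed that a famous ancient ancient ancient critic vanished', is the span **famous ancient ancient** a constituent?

[S [NP [Det a] [N bridge]] [VP [V claimed] [CP [C that] [S [NP [Det a] [AP [Adj famous] [AP [Adj ancient] [AP [Adj ancient] [AP [Adj ancient]]]]] [N critic]] [VP [V vanished]]]]]]
The smallest constituent containing 'famous ancient ancient' is the AP spanning 'famous ancient ancient ancient'; no single node in the tree dominates exactly the given words.

No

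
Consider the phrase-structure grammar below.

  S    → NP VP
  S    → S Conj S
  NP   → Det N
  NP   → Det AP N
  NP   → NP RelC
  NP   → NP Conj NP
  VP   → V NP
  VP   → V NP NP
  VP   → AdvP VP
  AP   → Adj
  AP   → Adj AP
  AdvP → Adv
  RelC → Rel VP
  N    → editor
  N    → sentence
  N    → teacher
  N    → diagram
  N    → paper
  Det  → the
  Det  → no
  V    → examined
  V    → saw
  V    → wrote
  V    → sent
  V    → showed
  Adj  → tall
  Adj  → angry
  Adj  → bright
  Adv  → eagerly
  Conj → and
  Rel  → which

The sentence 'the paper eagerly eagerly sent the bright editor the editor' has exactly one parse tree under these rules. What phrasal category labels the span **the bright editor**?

NP

S
  NP
    Det: the
    N: paper
  VP
    AdvP
      Adv: eagerly
    VP
      AdvP
        Adv: eagerly
      VP
        V: sent
        NP
          Det: the
          AP
            Adj: bright
          N: editor
        NP
          Det: the
          N: editor
The span 'the bright editor' is the NP node built by NP → Det AP N.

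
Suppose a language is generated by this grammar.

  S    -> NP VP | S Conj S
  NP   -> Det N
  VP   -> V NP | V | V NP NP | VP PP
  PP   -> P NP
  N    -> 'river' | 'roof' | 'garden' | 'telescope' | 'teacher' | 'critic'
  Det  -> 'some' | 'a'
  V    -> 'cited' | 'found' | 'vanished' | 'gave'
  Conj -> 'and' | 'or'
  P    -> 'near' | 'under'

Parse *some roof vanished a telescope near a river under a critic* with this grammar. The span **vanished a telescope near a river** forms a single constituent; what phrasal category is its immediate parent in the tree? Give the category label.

VP

S
  NP
    Det: some
    N: roof
  VP
    VP
      VP
        V: vanished
        NP
          Det: a
          N: telescope
      PP
        P: near
        NP
          Det: a
          N: river
    PP
      P: under
      NP
        Det: a
        N: critic
The span 'vanished a telescope near a river' is the VP node built by VP → VP PP.
Its mother is the VP built by VP → VP PP.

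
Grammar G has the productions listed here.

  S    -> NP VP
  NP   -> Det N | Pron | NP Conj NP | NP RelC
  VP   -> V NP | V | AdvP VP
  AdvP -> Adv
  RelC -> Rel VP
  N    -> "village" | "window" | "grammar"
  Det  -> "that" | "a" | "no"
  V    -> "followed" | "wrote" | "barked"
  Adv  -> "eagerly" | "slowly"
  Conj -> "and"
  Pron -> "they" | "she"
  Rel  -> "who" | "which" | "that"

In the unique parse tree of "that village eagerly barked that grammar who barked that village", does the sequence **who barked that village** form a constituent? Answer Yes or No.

[S [NP [Det that] [N village]] [VP [AdvP [Adv eagerly]] [VP [V barked] [NP [NP [Det that] [N grammar]] [RelC [Rel who] [VP [V barked] [NP [Det that] [N village]]]]]]]]
The words 'who barked that village' are exhaustively dominated by a single RelC node (built by RelC → Rel VP), so they form a constituent.

Yes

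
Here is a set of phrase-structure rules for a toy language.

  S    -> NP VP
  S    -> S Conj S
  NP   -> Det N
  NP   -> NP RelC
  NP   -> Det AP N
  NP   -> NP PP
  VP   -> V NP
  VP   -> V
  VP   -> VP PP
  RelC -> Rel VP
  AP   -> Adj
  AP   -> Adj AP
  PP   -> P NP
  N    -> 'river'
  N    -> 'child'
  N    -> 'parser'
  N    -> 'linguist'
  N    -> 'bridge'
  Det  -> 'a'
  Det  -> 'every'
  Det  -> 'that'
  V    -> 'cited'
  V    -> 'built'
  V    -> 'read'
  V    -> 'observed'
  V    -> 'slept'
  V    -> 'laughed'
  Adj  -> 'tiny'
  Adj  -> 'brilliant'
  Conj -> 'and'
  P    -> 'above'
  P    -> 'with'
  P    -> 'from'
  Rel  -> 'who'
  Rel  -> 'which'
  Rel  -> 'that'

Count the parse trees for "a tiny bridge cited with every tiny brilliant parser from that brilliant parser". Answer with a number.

2

The two bracketings:
[S [NP [Det a] [AP [Adj tiny]] [N bridge]] [VP [VP [V cited]] [PP [P with] [NP [NP [Det every] [AP [Adj tiny] [AP [Adj brilliant]]] [N parser]] [PP [P from] [NP [Det that] [AP [Adj brilliant]] [N parser]]]]]]]
[S [NP [Det a] [AP [Adj tiny]] [N bridge]] [VP [VP [VP [V cited]] [PP [P with] [NP [Det every] [AP [Adj tiny] [AP [Adj brilliant]]] [N parser]]]] [PP [P from] [NP [Det that] [AP [Adj brilliant]] [N parser]]]]]
The difference turns on whether NP → NP PP is used at the relevant span, versus an alternative expansion of NP.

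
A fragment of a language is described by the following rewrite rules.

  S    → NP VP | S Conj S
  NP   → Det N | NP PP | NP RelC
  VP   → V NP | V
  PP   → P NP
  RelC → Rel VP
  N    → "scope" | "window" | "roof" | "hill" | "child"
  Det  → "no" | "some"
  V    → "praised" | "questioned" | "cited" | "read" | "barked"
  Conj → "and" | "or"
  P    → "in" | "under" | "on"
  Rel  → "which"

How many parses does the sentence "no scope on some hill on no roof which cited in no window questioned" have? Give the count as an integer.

9

Two of the 9 distinct bracketings:
[S [NP [NP [Det no] [N scope]] [PP [P on] [NP [NP [Det some] [N hill]] [PP [P on] [NP [NP [NP [Det no] [N roof]] [RelC [Rel which] [VP [V cited]]]] [PP [P in] [NP [Det no] [N window]]]]]]]] [VP [V questioned]]]
[S [NP [NP [Det no] [N scope]] [PP [P on] [NP [NP [NP [Det some] [N hill]] [PP [P on] [NP [NP [Det no] [N roof]] [RelC [Rel which] [VP [V cited]]]]]] [PP [P in] [NP [Det no] [N window]]]]]] [VP [V questioned]]]
The trees differ in how a recursive rule is bracketed over the same span.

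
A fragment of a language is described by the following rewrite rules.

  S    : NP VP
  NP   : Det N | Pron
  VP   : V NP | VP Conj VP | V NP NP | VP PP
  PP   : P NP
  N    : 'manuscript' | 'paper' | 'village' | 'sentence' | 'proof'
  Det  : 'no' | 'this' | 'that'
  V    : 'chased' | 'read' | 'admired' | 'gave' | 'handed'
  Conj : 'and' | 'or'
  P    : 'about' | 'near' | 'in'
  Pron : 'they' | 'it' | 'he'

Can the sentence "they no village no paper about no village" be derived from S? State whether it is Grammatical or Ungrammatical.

Ungrammatical

For S → NP VP, the only prefix that parses as NP is 'they', but the remainder 'no village no paper about no village' is not a VP under these rules.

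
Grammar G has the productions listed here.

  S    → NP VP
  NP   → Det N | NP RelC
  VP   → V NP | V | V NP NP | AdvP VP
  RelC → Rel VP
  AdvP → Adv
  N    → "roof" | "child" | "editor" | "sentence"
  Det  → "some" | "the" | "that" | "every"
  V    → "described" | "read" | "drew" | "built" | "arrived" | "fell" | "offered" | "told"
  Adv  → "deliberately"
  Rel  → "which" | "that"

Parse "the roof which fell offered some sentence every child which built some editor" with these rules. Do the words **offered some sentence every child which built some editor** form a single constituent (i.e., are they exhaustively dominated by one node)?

Yes

[S [NP [NP [Det the] [N roof]] [RelC [Rel which] [VP [V fell]]]] [VP [V offered] [NP [Det some] [N sentence]] [NP [NP [Det every] [N child]] [RelC [Rel which] [VP [V built] [NP [Det some] [N editor]]]]]]]
The words 'offered some sentence every child which built some editor' are exhaustively dominated by a single VP node (built by VP → V NP NP), so they form a constituent.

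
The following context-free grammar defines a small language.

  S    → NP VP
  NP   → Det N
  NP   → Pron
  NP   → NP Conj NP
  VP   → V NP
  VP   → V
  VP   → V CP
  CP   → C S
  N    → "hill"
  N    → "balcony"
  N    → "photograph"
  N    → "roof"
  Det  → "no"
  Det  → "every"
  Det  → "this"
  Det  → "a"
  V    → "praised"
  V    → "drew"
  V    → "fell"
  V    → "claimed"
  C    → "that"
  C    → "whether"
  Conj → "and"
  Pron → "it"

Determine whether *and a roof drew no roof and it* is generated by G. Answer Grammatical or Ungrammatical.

Ungrammatical

For S → NP VP, no prefix of the string parses as an NP.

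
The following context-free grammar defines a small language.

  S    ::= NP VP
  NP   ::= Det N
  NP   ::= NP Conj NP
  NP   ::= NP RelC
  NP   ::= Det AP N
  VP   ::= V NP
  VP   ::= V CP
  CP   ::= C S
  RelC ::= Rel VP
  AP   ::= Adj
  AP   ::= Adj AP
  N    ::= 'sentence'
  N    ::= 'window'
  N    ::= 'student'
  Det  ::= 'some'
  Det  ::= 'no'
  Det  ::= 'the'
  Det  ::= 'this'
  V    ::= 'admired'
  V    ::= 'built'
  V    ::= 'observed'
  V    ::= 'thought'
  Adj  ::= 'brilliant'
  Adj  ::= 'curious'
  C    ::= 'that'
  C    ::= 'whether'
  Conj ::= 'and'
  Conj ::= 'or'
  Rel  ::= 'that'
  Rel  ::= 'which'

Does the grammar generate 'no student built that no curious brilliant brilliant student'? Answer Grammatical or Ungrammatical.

For S → NP VP, the only prefix that parses as NP is 'no student', but the remainder 'built that no curious brilliant brilliant student' is not a VP under these rules.

Ungrammatical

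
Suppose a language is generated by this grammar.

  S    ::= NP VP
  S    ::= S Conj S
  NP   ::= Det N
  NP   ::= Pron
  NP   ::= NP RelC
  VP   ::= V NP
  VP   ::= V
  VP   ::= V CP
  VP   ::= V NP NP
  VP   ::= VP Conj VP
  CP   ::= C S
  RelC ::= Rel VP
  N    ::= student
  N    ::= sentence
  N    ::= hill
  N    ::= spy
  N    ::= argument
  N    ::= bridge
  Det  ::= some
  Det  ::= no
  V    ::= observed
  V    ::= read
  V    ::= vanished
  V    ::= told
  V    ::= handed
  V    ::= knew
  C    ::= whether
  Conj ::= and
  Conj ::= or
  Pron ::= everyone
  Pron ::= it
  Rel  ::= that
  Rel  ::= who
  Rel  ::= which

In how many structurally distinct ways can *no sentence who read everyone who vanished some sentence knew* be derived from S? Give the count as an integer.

3

Two of the 3 distinct bracketings:
[S [NP [NP [Det no] [N sentence]] [RelC [Rel who] [VP [V read] [NP [NP [Pron everyone]] [RelC [Rel who] [VP [V vanished] [NP [Det some] [N sentence]]]]]]]] [VP [V knew]]]
[S [NP [NP [Det no] [N sentence]] [RelC [Rel who] [VP [V read] [NP [NP [Pron everyone]] [RelC [Rel who] [VP [V vanished]]]] [NP [Det some] [N sentence]]]]] [VP [V knew]]]
The difference turns on whether VP → V NP is used at the relevant span, versus an alternative expansion of VP.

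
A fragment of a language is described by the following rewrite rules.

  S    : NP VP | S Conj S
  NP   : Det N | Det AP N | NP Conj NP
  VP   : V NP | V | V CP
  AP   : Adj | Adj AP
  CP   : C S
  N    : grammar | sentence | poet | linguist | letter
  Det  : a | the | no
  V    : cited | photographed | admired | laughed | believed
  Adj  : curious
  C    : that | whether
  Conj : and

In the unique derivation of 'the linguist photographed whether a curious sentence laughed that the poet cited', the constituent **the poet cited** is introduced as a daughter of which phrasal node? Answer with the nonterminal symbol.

[S [NP [Det the] [N linguist]] [VP [V photographed] [CP [C whether] [S [NP [Det a] [AP [Adj curious]] [N sentence]] [VP [V laughed] [CP [C that] [S [NP [Det the] [N poet]] [VP [V cited]]]]]]]]]
The span 'the poet cited' is the S node built by S → NP VP.
Its mother is the CP built by CP → C S.

CP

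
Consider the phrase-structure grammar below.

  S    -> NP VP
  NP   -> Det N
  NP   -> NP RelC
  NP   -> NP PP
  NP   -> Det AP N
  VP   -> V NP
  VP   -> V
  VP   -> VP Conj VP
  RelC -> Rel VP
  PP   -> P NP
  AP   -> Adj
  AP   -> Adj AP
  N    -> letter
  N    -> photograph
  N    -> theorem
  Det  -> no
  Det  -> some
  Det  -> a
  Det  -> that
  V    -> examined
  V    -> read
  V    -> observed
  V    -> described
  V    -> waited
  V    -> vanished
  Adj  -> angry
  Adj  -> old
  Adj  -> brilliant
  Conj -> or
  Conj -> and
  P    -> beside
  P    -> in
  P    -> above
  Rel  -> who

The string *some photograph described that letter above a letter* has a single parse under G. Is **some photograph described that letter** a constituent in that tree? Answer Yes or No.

No

[S [NP [Det some] [N photograph]] [VP [V described] [NP [NP [Det that] [N letter]] [PP [P above] [NP [Det a] [N letter]]]]]]
The smallest constituent containing 'some photograph described that letter' is the S spanning 'some photograph described that letter above a letter'; no single node in the tree dominates exactly the given words.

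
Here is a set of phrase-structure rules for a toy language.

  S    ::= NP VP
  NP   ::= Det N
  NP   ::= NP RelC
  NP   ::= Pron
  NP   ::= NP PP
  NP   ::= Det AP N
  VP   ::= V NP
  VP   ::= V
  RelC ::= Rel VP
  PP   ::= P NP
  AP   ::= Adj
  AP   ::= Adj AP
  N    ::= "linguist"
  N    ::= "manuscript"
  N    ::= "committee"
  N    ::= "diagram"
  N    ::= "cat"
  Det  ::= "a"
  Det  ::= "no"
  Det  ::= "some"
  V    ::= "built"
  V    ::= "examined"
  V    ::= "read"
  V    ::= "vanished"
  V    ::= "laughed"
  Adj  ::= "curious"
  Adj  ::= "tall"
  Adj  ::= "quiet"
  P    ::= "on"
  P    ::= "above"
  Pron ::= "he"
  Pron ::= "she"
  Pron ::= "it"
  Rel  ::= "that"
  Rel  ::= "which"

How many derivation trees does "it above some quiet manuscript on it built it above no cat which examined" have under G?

4

Two of the 4 distinct bracketings:
[S [NP [NP [Pron it]] [PP [P above] [NP [NP [Det some] [AP [Adj quiet]] [N manuscript]] [PP [P on] [NP [Pron it]]]]]] [VP [V built] [NP [NP [NP [Pron it]] [PP [P above] [NP [Det no] [N cat]]]] [RelC [Rel which] [VP [V examined]]]]]]
[S [NP [NP [Pron it]] [PP [P above] [NP [NP [Det some] [AP [Adj quiet]] [N manuscript]] [PP [P on] [NP [Pron it]]]]]] [VP [V built] [NP [NP [Pron it]] [PP [P above] [NP [NP [Det no] [N cat]] [RelC [Rel which] [VP [V examined]]]]]]]]
The trees differ in how a recursive rule is bracketed over the same span.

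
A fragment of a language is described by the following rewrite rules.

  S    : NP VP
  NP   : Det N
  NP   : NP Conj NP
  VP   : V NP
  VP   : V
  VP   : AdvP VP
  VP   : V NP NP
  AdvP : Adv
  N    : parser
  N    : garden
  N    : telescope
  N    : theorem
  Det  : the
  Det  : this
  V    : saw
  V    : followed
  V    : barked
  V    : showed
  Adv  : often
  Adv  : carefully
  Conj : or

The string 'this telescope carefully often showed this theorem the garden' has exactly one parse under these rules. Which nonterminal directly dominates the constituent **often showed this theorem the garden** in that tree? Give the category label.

VP

[S [NP [Det this] [N telescope]] [VP [AdvP [Adv carefully]] [VP [AdvP [Adv often]] [VP [V showed] [NP [Det this] [N theorem]] [NP [Det the] [N garden]]]]]]
The span 'often showed this theorem the garden' is the VP node built by VP → AdvP VP.
Its mother is the VP built by VP → AdvP VP.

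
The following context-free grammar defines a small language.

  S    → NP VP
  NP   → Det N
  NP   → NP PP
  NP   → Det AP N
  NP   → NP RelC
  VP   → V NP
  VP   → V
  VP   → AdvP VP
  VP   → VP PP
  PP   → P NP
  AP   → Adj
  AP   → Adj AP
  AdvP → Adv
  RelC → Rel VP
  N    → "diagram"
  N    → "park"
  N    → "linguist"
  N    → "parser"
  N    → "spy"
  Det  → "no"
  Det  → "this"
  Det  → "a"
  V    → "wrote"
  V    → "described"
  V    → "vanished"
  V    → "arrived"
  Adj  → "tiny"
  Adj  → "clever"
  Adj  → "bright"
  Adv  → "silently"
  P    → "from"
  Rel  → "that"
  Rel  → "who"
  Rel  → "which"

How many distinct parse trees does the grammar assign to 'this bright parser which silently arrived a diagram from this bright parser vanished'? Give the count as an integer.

Two of the 4 distinct bracketings:
[S [NP [NP [NP [Det this] [AP [Adj bright]] [N parser]] [RelC [Rel which] [VP [AdvP [Adv silently]] [VP [V arrived] [NP [Det a] [N diagram]]]]]] [PP [P from] [NP [Det this] [AP [Adj bright]] [N parser]]]] [VP [V vanished]]]
[S [NP [NP [Det this] [AP [Adj bright]] [N parser]] [RelC [Rel which] [VP [AdvP [Adv silently]] [VP [V arrived] [NP [NP [Det a] [N diagram]] [PP [P from] [NP [Det this] [AP [Adj bright]] [N parser]]]]]]]] [VP [V vanished]]]
The trees differ in how a recursive rule is bracketed over the same span.

4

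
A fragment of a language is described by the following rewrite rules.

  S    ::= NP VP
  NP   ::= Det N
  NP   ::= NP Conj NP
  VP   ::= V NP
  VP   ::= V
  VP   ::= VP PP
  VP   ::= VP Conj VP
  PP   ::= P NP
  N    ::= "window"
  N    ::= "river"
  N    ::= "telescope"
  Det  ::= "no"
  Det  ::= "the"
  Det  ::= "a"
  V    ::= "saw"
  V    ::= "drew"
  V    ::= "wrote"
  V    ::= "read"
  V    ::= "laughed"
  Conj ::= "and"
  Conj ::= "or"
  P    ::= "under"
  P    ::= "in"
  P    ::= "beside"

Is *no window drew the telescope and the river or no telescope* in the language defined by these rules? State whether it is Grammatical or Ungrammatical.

S
  NP
    Det: no
    N: window
  VP
    V: drew
    NP
      NP
        Det: the
        N: telescope
      Conj: and
      NP
        NP
          Det: the
          N: river
        Conj: or
        NP
          Det: no
          N: telescope
Each bracket corresponds to one application of a listed rule, so the string is derivable from S.

Grammatical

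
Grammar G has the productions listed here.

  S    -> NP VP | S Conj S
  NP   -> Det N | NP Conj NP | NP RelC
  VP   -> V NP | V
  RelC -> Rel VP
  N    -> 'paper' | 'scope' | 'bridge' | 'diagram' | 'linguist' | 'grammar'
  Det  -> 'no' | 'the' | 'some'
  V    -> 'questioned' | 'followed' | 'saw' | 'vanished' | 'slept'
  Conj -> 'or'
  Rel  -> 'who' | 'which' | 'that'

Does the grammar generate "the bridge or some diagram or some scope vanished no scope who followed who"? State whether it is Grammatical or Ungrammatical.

Ungrammatical

For S → NP VP, every NP-prefix leaves a non-VP remainder: after 'the bridge' the remainder is not a VP; after 'the bridge or some diagram' the remainder is not a VP; after 'the bridge or some diagram or some scope' the remainder is not a VP. The alternative S rule S → S Conj S likewise has no satisfying split.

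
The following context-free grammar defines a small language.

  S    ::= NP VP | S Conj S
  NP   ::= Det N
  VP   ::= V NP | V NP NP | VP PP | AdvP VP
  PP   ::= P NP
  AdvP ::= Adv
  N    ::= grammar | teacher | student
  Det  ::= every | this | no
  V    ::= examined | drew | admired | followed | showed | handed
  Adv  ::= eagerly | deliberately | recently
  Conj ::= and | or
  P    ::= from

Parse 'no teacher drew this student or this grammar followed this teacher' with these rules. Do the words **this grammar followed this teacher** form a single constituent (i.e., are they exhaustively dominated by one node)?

Yes

[S [S [NP [Det no] [N teacher]] [VP [V drew] [NP [Det this] [N student]]]] [Conj or] [S [NP [Det this] [N grammar]] [VP [V followed] [NP [Det this] [N teacher]]]]]
The words 'this grammar followed this teacher' are exhaustively dominated by a single S node (built by S → NP VP), so they form a constituent.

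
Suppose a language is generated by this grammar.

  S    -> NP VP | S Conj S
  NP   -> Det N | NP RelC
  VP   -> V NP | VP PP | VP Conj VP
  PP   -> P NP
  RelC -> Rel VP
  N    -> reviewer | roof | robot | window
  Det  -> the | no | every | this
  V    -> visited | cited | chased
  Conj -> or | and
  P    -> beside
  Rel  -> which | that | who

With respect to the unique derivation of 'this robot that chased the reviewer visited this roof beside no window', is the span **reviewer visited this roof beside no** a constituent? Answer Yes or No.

No

[S [NP [NP [Det this] [N robot]] [RelC [Rel that] [VP [V chased] [NP [Det the] [N reviewer]]]]] [VP [VP [V visited] [NP [Det this] [N roof]]] [PP [P beside] [NP [Det no] [N window]]]]]
The smallest constituent containing 'reviewer visited this roof beside no' is the S spanning 'this robot that chased the reviewer visited this roof beside no window'; no single node in the tree dominates exactly the given words.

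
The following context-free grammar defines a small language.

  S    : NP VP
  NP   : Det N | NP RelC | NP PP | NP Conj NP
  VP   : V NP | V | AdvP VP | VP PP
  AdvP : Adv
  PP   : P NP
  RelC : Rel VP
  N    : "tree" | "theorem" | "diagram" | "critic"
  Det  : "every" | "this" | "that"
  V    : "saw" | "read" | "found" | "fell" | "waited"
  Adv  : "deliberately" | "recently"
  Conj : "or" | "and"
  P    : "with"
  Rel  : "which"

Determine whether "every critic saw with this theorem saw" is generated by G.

Ungrammatical

For S → NP VP, the only prefix that parses as NP is 'every critic', but the remainder 'saw with this theorem saw' is not a VP under these rules.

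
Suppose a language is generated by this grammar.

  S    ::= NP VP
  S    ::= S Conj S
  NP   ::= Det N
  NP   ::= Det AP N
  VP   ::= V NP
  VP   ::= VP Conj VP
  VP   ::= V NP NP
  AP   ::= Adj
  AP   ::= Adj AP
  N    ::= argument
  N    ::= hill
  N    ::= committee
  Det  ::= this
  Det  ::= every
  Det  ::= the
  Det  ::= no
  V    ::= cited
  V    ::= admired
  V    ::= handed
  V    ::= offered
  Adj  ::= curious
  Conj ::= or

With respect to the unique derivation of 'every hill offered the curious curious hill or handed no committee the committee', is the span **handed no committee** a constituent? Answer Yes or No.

[S [NP [Det every] [N hill]] [VP [VP [V offered] [NP [Det the] [AP [Adj curious] [AP [Adj curious]]] [N hill]]] [Conj or] [VP [V handed] [NP [Det no] [N committee]] [NP [Det the] [N committee]]]]]
The smallest constituent containing 'handed no committee' is the VP spanning 'handed no committee the committee'; no single node in the tree dominates exactly the given words.

No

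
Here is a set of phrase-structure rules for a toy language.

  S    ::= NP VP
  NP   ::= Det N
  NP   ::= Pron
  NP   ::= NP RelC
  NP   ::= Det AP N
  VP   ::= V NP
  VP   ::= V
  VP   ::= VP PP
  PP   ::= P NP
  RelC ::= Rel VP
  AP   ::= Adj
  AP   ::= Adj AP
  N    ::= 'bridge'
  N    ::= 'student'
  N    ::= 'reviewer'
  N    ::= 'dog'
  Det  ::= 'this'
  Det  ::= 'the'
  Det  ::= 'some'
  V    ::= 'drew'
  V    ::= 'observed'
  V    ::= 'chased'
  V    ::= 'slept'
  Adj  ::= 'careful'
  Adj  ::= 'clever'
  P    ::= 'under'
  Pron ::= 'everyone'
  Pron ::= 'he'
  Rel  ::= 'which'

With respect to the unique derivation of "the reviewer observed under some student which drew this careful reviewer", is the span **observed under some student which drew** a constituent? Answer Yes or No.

No

[S [NP [Det the] [N reviewer]] [VP [VP [V observed]] [PP [P under] [NP [NP [Det some] [N student]] [RelC [Rel which] [VP [V drew] [NP [Det this] [AP [Adj careful]] [N reviewer]]]]]]]]
The smallest constituent containing 'observed under some student which drew' is the VP spanning 'observed under some student which drew this careful reviewer'; no single node in the tree dominates exactly the given words.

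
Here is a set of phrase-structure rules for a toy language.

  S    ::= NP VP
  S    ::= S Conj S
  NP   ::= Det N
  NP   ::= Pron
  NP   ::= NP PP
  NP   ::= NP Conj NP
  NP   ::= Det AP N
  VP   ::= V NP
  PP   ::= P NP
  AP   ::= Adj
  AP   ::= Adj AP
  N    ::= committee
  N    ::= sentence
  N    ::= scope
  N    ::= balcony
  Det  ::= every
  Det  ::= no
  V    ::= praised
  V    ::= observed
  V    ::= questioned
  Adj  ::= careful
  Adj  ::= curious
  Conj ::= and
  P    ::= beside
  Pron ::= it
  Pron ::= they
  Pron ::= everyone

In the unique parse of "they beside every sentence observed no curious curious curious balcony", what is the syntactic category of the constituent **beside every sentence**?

S
  NP
    NP
      Pron: they
    PP
      P: beside
      NP
        Det: every
        N: sentence
  VP
    V: observed
    NP
      Det: no
      AP
        Adj: curious
        AP
          Adj: curious
          AP
            Adj: curious
      N: balcony
The span 'beside every sentence' is the PP node built by PP → P NP.

PP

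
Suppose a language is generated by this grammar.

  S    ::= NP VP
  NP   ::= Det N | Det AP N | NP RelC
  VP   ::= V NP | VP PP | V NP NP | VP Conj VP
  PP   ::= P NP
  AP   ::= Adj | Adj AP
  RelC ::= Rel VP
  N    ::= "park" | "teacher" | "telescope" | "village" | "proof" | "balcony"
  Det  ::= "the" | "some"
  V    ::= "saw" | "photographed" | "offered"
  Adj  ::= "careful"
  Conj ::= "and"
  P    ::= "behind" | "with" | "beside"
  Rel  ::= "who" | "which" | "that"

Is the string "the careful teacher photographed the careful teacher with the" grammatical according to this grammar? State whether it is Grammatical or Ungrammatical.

Ungrammatical

For S → NP VP, the only prefix that parses as NP is 'the careful teacher', but the remainder 'photographed the careful teacher with the' is not a VP under these rules.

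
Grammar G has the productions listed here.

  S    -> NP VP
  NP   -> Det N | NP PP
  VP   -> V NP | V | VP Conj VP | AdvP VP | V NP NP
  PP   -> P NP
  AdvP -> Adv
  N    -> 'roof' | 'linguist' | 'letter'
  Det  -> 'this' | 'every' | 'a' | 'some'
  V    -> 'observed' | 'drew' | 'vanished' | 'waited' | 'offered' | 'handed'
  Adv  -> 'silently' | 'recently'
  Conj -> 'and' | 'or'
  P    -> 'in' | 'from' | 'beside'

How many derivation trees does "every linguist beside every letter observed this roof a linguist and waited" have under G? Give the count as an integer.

[S [NP [NP [Det every] [N linguist]] [PP [P beside] [NP [Det every] [N letter]]]] [VP [VP [V observed] [NP [Det this] [N roof]] [NP [Det a] [N linguist]]] [Conj and] [VP [V waited]]]]
No rule offers an alternative attachment or grouping for any span, so this is the only derivation.

1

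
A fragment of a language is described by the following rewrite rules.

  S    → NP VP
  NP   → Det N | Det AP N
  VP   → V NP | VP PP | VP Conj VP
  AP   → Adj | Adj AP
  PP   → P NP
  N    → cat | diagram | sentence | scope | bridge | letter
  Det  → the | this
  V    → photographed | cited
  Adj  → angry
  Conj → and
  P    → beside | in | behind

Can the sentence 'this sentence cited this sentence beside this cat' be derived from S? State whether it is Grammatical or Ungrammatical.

S
  NP
    Det: this
    N: sentence
  VP
    VP
      V: cited
      NP
        Det: this
        N: sentence
    PP
      P: beside
      NP
        Det: this
        N: cat
The bracketing above is licensed at every node by one of the given productions, with S at the root.

Grammatical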